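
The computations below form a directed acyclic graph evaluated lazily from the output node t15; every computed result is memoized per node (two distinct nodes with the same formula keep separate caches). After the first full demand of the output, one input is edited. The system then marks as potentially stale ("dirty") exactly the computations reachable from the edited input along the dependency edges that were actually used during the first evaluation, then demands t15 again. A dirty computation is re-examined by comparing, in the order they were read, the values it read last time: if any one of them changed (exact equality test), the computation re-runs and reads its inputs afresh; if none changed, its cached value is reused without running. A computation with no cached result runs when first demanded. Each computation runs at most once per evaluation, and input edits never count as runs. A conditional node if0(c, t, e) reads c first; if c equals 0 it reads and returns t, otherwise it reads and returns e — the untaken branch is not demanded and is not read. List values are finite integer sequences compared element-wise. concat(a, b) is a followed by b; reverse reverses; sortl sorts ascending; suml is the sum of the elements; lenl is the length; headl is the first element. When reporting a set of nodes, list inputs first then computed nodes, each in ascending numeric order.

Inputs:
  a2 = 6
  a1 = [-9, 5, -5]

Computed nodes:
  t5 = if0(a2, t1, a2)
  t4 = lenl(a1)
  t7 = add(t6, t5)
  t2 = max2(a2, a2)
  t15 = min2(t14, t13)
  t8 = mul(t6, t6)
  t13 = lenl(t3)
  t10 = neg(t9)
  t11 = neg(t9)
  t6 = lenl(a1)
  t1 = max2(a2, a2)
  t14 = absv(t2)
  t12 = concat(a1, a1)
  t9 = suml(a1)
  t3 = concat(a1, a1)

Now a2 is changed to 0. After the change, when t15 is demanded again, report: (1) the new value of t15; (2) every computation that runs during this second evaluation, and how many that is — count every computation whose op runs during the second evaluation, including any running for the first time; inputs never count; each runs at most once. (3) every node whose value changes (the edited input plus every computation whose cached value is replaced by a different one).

Demanding t15 again yields 0.
3 computations run: t2, t14, t15.
The nodes whose values change: a2, t2, t14, t15.

First demand of the output computes:
  t2 = max2(6, 6) = 6
  t3 = concat([-9, 5, -5], [-9, 5, -5]) = [-9, 5, -5, -9, 5, -5]
  t13 = lenl([-9, 5, -5, -9, 5, -5]) = 6
  t14 = absv(6) = 6
  t15 = min2(6, 6) = 6

After the edit, cleaning proceeds:
  t2: a read changed (a2 6->0; a2 6->0) — executes, giving 0.
  t14: a read changed (t2 6->0) — executes, giving 0.
  t15: a read changed (t14 6->0) — executes, giving 0.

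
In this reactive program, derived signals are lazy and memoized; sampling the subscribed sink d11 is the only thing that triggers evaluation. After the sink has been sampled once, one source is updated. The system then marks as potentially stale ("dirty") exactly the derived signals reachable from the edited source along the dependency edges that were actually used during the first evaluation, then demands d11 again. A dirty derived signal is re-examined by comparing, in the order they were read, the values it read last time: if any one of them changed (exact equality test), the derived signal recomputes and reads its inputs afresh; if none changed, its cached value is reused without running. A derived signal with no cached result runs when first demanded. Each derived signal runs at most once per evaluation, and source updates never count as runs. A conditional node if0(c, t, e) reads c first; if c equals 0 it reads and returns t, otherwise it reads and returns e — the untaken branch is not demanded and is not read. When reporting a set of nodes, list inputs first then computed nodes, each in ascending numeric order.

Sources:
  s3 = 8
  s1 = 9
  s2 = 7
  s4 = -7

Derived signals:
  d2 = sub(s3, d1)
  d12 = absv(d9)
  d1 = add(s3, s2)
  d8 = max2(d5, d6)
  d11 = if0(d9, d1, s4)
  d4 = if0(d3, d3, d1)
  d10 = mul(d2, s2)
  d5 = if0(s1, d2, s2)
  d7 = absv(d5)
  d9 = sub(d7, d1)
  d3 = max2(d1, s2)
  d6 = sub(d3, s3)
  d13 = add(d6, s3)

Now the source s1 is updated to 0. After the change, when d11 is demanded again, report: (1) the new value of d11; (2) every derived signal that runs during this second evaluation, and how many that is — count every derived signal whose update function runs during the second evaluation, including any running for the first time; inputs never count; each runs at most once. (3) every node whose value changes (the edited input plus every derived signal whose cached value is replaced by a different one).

Demanding d11 again yields -7.
3 derived signals run: d2, d5, d7.
The nodes whose values change: s1, d5.
Note the branch switch — d2 had no cache and runs now for the first time.

First demand of the output computes:
  d1 = add(8, 7) = 15
  d5 = if0(s1=9 -> else branch s2) = 7
  d7 = absv(7) = 7
  d9 = sub(7, 15) = -8
  d11 = if0(d9=-8 -> else branch s4) = -7

After the edit, cleaning proceeds:
  d2: had never run; runs now, result -7.
  d5: a read changed (s1 9->0) — executes, giving -7.
  d7: a read changed (d5 7->-7) — executes, giving 7 — identical to its old value.
  d9: dirty, but its reads are unchanged (d7 unchanged, d1 unchanged); cached -8 stands.
  d11: dirty, but its reads are unchanged (d9 unchanged, s4 unchanged); cached -7 stands.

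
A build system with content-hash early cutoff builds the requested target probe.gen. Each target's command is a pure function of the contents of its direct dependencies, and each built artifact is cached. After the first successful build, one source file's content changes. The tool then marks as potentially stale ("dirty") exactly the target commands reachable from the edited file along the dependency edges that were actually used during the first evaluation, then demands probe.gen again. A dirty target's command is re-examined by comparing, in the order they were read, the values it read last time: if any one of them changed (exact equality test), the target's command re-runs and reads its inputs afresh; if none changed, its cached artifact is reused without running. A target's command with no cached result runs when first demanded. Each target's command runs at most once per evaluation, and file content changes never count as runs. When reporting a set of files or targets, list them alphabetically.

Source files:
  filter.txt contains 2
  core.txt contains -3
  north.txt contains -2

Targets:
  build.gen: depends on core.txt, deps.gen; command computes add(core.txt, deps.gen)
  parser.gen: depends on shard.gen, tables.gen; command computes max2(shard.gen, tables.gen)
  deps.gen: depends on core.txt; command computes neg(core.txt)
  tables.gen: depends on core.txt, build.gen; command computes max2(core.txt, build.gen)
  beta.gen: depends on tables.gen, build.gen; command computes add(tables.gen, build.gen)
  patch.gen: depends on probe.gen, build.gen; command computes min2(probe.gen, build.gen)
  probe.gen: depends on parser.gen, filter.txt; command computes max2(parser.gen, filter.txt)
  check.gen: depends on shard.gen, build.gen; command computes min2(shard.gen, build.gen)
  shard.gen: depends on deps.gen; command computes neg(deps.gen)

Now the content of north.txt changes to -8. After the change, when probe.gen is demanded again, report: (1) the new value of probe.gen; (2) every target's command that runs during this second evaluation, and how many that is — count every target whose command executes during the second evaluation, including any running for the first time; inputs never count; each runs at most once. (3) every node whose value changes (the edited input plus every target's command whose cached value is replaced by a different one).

New value of probe.gen: 2.
Target commands that run: none — 0 in total.
Values that change: north.txt.
Key observation: north.txt is never demanded by the output, so the edit triggers no recomputation at all.

First evaluation (everything demanded from the output):
  deps.gen = neg(-3) = 3
  build.gen = add(-3, 3) = 0
  shard.gen = neg(3) = -3
  tables.gen = max2(-3, 0) = 0
  parser.gen = max2(-3, 0) = 0
  probe.gen = max2(0, 2) = 2

Propagation after the edit:
  north.txt feeds no computation that the output demands — nothing is marked dirty and nothing runs.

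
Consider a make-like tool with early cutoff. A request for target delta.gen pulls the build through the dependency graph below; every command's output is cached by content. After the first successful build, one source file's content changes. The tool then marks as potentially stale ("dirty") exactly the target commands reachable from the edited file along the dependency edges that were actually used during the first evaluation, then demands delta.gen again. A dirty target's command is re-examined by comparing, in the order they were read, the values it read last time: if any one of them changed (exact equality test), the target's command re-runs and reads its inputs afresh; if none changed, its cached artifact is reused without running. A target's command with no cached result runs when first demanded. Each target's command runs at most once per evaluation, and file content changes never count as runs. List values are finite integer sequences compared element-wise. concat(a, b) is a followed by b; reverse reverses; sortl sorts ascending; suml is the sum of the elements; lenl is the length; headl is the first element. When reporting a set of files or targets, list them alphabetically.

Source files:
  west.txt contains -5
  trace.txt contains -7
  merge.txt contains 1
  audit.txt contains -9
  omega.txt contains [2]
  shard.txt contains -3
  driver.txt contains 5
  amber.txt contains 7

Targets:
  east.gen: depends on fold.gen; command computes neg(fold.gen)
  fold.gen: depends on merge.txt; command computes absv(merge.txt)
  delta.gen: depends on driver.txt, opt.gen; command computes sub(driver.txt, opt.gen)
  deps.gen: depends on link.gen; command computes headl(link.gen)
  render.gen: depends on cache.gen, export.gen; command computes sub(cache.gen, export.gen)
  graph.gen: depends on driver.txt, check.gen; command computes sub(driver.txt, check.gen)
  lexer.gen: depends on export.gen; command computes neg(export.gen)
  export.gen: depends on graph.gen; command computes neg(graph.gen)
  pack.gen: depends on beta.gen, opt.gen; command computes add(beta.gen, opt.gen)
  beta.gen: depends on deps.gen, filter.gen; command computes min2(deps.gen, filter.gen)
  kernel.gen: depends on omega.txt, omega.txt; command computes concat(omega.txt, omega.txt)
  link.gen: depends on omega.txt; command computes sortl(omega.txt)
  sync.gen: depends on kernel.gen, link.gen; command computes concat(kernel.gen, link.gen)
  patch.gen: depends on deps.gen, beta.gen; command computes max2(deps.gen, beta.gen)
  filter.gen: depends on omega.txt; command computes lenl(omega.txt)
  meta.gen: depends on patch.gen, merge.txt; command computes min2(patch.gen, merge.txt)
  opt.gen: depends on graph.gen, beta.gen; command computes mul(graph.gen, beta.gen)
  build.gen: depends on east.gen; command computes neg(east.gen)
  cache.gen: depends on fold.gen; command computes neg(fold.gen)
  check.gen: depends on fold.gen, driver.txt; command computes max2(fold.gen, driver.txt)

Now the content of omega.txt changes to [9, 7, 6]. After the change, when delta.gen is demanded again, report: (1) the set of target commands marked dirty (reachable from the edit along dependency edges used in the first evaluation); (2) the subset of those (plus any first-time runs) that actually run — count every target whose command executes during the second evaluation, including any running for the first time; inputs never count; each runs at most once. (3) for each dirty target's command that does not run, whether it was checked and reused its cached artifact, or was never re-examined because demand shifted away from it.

First demand of the output computes:
  filter.gen = lenl([2]) = 1
  fold.gen = absv(1) = 1
  check.gen = max2(1, 5) = 5
  graph.gen = sub(5, 5) = 0
  link.gen = sortl([2]) = [2]
  deps.gen = headl([2]) = 2
  beta.gen = min2(2, 1) = 1
  opt.gen = mul(0, 1) = 0
  delta.gen = sub(5, 0) = 5

After the edit, cleaning proceeds:
  filter.gen: a read changed (omega.txt [2]->[9, 7, 6]) — executes, giving 3.
  link.gen: a read changed (omega.txt [2]->[9, 7, 6]) — executes, giving [6, 7, 9].
  deps.gen: a read changed (link.gen [2]->[6, 7, 9]) — executes, giving 6.
  beta.gen: a read changed (deps.gen 2->6; filter.gen 1->3) — executes, giving 3.
  opt.gen: a read changed (beta.gen 1->3) — executes, giving 0 — identical to its old value.
  delta.gen: dirty, but its reads are unchanged (driver.txt unchanged, opt.gen unchanged); cached 5 stands.

Note the absorption at opt.gen: it re-runs yet its value is the same, leaving the output's value untouched.

The edit dirties: beta.gen, delta.gen, deps.gen, filter.gen, link.gen, opt.gen.
5 target commands run: beta.gen, deps.gen, filter.gen, link.gen, opt.gen.
Cache hits after checking: delta.gen.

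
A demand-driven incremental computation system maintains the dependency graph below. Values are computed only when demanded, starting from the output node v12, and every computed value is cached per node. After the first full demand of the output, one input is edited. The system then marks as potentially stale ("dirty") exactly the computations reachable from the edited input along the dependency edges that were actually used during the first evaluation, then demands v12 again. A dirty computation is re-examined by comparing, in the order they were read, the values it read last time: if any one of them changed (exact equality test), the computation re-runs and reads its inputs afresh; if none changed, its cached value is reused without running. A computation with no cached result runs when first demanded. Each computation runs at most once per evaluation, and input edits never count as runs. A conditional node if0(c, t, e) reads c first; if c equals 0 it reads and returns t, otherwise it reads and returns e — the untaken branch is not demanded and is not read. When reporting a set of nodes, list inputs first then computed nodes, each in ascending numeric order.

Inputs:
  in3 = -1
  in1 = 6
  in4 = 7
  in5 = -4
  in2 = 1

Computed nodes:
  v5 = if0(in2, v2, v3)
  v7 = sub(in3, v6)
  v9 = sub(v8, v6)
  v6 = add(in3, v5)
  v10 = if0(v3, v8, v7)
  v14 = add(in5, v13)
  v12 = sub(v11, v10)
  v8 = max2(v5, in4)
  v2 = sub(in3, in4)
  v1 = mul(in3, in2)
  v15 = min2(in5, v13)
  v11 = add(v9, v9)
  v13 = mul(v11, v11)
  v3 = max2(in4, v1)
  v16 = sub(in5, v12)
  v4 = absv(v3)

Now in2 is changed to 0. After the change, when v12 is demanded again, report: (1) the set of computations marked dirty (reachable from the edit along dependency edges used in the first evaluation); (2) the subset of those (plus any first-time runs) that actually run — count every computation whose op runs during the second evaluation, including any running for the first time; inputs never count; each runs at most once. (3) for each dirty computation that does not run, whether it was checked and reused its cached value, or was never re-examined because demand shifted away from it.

First evaluation (everything demanded from the output):
  v1 = mul(-1, 1) = -1
  v3 = max2(7, -1) = 7
  v5 = if0(in2=1 -> else branch v3) = 7
  v6 = add(-1, 7) = 6
  v7 = sub(-1, 6) = -7
  v8 = max2(7, 7) = 7
  v9 = sub(7, 6) = 1
  v10 = if0(v3=7 -> else branch v7) = -7
  v11 = add(1, 1) = 2
  v12 = sub(2, -7) = 9

Propagation after the edit:
  v1: runs — in2 1->0; result 0.
  v2: demanded for the first time — runs, produces -8.
  v3: runs — v1 -1->0; result 7 (same value as before).
  v5: runs — in2 1->0; result -8.
  v6: runs — v5 7->-8; result -9.
  v7: runs — v6 6->-9; result 8.
  v8: runs — v5 7->-8; result 7 (same value as before).
  v9: runs — v6 6->-9; result 16.
  v10: runs — v7 -7->8; result 8.
  v11: runs — v9 1->16; v9 1->16; result 32.
  v12: runs — v11 2->32; v10 -7->8; result 24.

Key observation: a condition flipped, so demand reaches new nodes — v2 runs for the first time.

Marked dirty: v1, v3, v5, v6, v7, v8, v9, v10, v11, v12.
Computations that run: v1, v2, v3, v5, v6, v7, v8, v9, v10, v11, v12 — 11 in total.
Every dirty computation ran.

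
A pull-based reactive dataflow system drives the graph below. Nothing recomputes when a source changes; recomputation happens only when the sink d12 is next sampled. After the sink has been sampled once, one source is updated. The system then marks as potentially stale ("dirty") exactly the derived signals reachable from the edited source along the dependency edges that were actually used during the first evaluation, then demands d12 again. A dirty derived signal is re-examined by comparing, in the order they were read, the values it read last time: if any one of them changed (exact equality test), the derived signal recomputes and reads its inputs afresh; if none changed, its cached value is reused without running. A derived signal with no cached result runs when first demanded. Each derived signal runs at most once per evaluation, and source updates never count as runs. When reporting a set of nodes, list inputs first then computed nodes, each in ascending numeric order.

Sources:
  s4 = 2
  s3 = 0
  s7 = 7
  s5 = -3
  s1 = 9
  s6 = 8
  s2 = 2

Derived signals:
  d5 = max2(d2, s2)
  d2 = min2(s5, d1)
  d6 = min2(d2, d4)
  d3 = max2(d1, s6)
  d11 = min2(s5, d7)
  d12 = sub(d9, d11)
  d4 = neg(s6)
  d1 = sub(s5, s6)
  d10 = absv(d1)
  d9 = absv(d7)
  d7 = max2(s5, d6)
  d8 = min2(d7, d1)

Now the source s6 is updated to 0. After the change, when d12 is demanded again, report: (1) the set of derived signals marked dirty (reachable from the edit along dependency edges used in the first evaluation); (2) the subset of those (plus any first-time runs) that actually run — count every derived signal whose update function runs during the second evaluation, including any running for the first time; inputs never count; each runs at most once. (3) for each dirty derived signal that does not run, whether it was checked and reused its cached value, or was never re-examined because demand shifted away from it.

Marked dirty: d1, d2, d4, d6, d7, d9, d11, d12.
Derived signals that run: d1, d2, d4, d6, d7 — 5 in total.
Checked but reused from cache: d9, d11, d12.
Key observation: the change is absorbed at d7 — it re-runs but produces the same value, and the output's value is unchanged.

First evaluation (everything demanded from the output):
  d1 = sub(-3, 8) = -11
  d2 = min2(-3, -11) = -11
  d4 = neg(8) = -8
  d6 = min2(-11, -8) = -11
  d7 = max2(-3, -11) = -3
  d9 = absv(-3) = 3
  d11 = min2(-3, -3) = -3
  d12 = sub(3, -3) = 6

Propagation after the edit:
  d1: runs — s6 8->0; result -3.
  d2: runs — d1 -11->-3; result -3.
  d4: runs — s6 8->0; result 0.
  d6: runs — d2 -11->-3; d4 -8->0; result -3.
  d7: runs — d6 -11->-3; result -3 (same value as before).
  d9: checked — values it read are unchanged (d7 unchanged); reused cached 3 without running.
  d11: checked — values it read are unchanged (s5 unchanged, d7 unchanged); reused cached -3 without running.
  d12: checked — values it read are unchanged (d9 unchanged, d11 unchanged); reused cached 6 without running.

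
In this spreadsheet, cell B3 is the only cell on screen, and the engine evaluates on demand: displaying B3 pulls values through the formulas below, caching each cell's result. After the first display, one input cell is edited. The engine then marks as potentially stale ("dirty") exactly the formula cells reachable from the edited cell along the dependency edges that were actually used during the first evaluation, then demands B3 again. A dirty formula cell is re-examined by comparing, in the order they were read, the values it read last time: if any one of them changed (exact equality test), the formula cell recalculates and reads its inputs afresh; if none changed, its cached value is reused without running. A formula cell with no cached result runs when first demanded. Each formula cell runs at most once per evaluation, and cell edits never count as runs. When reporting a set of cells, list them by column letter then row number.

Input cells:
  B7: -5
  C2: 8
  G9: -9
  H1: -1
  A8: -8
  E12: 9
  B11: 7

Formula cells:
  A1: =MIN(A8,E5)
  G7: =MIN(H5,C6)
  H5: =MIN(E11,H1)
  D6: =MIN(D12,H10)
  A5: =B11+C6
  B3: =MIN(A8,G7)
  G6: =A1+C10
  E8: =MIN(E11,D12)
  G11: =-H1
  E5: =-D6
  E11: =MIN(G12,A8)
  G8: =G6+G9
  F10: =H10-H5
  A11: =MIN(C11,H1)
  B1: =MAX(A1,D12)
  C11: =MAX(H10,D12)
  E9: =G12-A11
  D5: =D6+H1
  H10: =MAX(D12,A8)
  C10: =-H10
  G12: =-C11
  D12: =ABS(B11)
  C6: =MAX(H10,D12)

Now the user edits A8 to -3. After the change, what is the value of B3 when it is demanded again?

B3 now evaluates to -7.
The important point: at C11 every value read last time is unchanged, so the dirty flag clears without a run.

Initial pass — values computed on the first demand:
  D12 = ABS(7) = 7
  H10 = MAX(7, -8) = 7
  C6 = MAX(7, 7) = 7
  C11 = MAX(7, 7) = 7
  G12 = -(7) = -7
  E11 = MIN(-7, -8) = -8
  H5 = MIN(-8, -1) = -8
  G7 = MIN(-8, 7) = -8
  B3 = MIN(-8, -8) = -8

Second demand — change propagation:
  H10: re-runs because A8 -8->-3; new result 7 (unchanged).
  C6: re-examined; everything it read last time is the same (H10 unchanged, D12 unchanged) — cache 7 kept, no run.
  C11: re-examined; everything it read last time is the same (H10 unchanged, D12 unchanged) — cache 7 kept, no run.
  G12: re-examined; everything it read last time is the same (C11 unchanged) — cache -7 kept, no run.
  E11: re-runs because A8 -8->-3; new result -7.
  H5: re-runs because E11 -8->-7; new result -7.
  G7: re-runs because H5 -8->-7; new result -7.
  B3: re-runs because A8 -8->-3; G7 -8->-7; new result -7.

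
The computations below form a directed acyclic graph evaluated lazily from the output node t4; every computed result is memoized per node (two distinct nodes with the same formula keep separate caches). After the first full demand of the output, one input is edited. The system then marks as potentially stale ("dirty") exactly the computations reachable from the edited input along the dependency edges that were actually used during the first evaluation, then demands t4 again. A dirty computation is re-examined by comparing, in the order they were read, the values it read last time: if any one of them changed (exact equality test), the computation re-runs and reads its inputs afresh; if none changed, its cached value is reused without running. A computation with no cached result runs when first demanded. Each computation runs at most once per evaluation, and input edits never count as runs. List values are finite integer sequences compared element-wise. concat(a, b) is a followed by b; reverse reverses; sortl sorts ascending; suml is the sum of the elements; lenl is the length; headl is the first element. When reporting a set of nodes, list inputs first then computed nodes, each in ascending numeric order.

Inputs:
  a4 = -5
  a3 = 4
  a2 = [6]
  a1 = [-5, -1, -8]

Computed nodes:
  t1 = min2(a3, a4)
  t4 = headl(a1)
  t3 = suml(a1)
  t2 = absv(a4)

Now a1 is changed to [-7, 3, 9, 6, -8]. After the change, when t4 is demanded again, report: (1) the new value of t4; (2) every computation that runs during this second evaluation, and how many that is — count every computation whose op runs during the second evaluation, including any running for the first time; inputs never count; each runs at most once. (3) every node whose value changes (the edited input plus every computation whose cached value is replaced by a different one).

First demand of the output computes:
  t4 = headl([-5, -1, -8]) = -5

After the edit, cleaning proceeds:
  t4: a read changed (a1 [-5, -1, -8]->[-7, 3, 9, 6, -8]) — executes, giving -7.

Demanding t4 again yields -7.
1 computations run: t4.
The nodes whose values change: a1, t4.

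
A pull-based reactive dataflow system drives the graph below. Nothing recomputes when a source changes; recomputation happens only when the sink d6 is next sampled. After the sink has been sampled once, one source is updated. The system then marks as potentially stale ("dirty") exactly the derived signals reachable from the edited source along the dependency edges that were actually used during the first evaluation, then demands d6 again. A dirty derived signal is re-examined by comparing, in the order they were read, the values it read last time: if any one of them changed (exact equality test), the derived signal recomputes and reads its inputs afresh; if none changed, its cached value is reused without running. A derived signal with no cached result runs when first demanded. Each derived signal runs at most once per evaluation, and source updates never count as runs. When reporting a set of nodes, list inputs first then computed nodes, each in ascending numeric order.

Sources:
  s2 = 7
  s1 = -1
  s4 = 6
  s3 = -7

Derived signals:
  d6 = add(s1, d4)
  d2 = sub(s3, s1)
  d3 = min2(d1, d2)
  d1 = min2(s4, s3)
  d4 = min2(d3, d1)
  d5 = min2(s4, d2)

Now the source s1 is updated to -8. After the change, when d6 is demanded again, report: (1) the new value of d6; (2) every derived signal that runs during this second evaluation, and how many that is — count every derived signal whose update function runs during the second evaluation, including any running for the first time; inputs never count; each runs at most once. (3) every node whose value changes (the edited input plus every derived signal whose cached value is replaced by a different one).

New value of d6: -15.
Derived signals that run: d2, d3, d6 — 3 in total.
Values that change: s1, d2, d6.
Key observation: the cutoff stops propagation at d4 — its inputs' values are unchanged, so it reuses its cache.

First evaluation (everything demanded from the output):
  d1 = min2(6, -7) = -7
  d2 = sub(-7, -1) = -6
  d3 = min2(-7, -6) = -7
  d4 = min2(-7, -7) = -7
  d6 = add(-1, -7) = -8

Propagation after the edit:
  d2: runs — s1 -1->-8; result 1.
  d3: runs — d2 -6->1; result -7 (same value as before).
  d4: checked — values it read are unchanged (d3 unchanged, d1 unchanged); reused cached -7 without running.
  d6: runs — s1 -1->-8; result -15.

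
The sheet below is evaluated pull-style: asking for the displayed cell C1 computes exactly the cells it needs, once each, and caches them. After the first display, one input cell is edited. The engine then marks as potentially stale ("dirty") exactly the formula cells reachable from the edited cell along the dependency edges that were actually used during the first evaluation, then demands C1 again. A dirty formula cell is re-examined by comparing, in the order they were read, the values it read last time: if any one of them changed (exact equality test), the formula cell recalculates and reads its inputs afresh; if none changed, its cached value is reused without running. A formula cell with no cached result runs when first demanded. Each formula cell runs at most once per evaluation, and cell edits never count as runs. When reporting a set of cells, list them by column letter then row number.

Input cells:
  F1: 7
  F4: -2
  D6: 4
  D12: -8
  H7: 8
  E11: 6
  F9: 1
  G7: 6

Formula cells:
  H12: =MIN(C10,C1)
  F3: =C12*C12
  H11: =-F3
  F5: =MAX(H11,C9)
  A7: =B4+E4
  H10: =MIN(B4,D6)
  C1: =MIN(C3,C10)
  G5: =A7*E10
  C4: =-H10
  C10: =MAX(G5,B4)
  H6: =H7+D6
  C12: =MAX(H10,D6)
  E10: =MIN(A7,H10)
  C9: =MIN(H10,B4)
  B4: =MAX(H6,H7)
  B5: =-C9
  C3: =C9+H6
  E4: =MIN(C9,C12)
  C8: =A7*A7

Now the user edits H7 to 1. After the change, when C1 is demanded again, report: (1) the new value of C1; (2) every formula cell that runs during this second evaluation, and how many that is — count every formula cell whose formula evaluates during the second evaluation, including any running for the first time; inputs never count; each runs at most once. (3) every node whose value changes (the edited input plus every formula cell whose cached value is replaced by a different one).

Demanding C1 again yields 9.
10 formula cells run: A7, B4, C1, C3, C9, C10, E10, G5, H6, H10.
The nodes whose values change: A7, B4, C1, C3, C10, G5, H6, H7.
Note where the cutoff bites: C12 is checked, finds nothing changed, and keeps its cache.

First demand of the output computes:
  H6 = 8 + 4 = 12
  B4 = MAX(12, 8) = 12
  H10 = MIN(12, 4) = 4
  C9 = MIN(4, 12) = 4
  C3 = 4 + 12 = 16
  C12 = MAX(4, 4) = 4
  E4 = MIN(4, 4) = 4
  A7 = 12 + 4 = 16
  E10 = MIN(16, 4) = 4
  G5 = 16 * 4 = 64
  C10 = MAX(64, 12) = 64
  C1 = MIN(16, 64) = 16

After the edit, cleaning proceeds:
  H6: a read changed (H7 8->1) — executes, giving 5.
  B4: a read changed (H6 12->5; H7 8->1) — executes, giving 5.
  H10: a read changed (B4 12->5) — executes, giving 4 — identical to its old value.
  C9: a read changed (B4 12->5) — executes, giving 4 — identical to its old value.
  C3: a read changed (H6 12->5) — executes, giving 9.
  C12: dirty, but its reads are unchanged (H10 unchanged, D6 unchanged); cached 4 stands.
  E4: dirty, but its reads are unchanged (C9 unchanged, C12 unchanged); cached 4 stands.
  A7: a read changed (B4 12->5) — executes, giving 9.
  E10: a read changed (A7 16->9) — executes, giving 4 — identical to its old value.
  G5: a read changed (A7 16->9) — executes, giving 36.
  C10: a read changed (G5 64->36; B4 12->5) — executes, giving 36.
  C1: a read changed (C3 16->9; C10 64->36) — executes, giving 9.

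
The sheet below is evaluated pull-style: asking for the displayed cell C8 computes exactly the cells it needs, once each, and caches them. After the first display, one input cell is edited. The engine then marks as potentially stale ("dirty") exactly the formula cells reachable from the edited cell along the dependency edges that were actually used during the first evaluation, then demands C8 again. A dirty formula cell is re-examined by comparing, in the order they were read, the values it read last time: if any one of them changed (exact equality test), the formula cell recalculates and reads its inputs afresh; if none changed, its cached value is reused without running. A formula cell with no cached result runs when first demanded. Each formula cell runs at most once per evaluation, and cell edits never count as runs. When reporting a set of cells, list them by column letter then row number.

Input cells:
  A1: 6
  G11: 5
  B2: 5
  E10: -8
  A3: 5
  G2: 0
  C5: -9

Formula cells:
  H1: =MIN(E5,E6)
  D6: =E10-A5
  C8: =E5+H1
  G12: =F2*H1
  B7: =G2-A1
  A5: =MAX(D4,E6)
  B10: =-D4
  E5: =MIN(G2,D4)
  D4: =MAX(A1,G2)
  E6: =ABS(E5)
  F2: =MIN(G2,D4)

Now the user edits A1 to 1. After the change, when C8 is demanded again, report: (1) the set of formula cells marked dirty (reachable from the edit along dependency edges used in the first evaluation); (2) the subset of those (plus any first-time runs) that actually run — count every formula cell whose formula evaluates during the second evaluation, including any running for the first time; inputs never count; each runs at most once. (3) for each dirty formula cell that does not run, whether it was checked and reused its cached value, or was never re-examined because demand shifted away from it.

The edit dirties: C8, D4, E5, E6, H1.
2 formula cells run: D4, E5.
Cache hits after checking: C8, E6, H1.
Note the absorption at E5: it re-runs yet its value is the same, leaving the output's value untouched.

First demand of the output computes:
  D4 = MAX(6, 0) = 6
  E5 = MIN(0, 6) = 0
  E6 = ABS(0) = 0
  H1 = MIN(0, 0) = 0
  C8 = 0 + 0 = 0

After the edit, cleaning proceeds:
  D4: a read changed (A1 6->1) — executes, giving 1.
  E5: a read changed (D4 6->1) — executes, giving 0 — identical to its old value.
  E6: dirty, but its reads are unchanged (E5 unchanged); cached 0 stands.
  H1: dirty, but its reads are unchanged (E5 unchanged, E6 unchanged); cached 0 stands.
  C8: dirty, but its reads are unchanged (E5 unchanged, H1 unchanged); cached 0 stands.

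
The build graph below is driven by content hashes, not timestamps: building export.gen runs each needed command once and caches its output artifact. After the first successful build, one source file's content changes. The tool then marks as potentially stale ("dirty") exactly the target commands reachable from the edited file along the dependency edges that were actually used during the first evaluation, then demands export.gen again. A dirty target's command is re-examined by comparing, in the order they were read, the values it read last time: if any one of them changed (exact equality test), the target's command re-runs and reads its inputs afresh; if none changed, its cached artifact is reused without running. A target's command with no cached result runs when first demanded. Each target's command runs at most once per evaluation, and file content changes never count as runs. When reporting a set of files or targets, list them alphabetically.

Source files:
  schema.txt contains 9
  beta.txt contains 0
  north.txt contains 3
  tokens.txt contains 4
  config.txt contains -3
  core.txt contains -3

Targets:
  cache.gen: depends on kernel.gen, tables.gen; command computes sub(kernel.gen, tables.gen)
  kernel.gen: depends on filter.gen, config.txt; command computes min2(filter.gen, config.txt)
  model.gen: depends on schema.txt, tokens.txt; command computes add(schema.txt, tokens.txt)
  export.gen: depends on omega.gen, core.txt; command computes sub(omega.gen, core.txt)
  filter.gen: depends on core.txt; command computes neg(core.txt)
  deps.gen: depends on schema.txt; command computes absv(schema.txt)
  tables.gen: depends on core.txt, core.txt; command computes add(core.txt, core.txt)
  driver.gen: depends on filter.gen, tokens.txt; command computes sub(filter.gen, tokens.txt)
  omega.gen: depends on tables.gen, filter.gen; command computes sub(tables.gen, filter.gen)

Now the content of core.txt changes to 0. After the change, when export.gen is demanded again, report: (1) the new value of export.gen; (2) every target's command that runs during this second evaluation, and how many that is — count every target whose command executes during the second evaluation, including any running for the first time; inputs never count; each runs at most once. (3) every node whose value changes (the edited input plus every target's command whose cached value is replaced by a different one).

export.gen now evaluates to 0.
Run set: export.gen, filter.gen, omega.gen, tables.gen (4 run).
Changed values: core.txt, export.gen, filter.gen, omega.gen, tables.gen.

Initial pass — values computed on the first demand:
  filter.gen = neg(-3) = 3
  tables.gen = add(-3, -3) = -6
  omega.gen = sub(-6, 3) = -9
  export.gen = sub(-9, -3) = -6

Second demand — change propagation:
  filter.gen: re-runs because core.txt -3->0; new result 0.
  tables.gen: re-runs because core.txt -3->0; core.txt -3->0; new result 0.
  omega.gen: re-runs because tables.gen -6->0; filter.gen 3->0; new result 0.
  export.gen: re-runs because omega.gen -9->0; core.txt -3->0; new result 0.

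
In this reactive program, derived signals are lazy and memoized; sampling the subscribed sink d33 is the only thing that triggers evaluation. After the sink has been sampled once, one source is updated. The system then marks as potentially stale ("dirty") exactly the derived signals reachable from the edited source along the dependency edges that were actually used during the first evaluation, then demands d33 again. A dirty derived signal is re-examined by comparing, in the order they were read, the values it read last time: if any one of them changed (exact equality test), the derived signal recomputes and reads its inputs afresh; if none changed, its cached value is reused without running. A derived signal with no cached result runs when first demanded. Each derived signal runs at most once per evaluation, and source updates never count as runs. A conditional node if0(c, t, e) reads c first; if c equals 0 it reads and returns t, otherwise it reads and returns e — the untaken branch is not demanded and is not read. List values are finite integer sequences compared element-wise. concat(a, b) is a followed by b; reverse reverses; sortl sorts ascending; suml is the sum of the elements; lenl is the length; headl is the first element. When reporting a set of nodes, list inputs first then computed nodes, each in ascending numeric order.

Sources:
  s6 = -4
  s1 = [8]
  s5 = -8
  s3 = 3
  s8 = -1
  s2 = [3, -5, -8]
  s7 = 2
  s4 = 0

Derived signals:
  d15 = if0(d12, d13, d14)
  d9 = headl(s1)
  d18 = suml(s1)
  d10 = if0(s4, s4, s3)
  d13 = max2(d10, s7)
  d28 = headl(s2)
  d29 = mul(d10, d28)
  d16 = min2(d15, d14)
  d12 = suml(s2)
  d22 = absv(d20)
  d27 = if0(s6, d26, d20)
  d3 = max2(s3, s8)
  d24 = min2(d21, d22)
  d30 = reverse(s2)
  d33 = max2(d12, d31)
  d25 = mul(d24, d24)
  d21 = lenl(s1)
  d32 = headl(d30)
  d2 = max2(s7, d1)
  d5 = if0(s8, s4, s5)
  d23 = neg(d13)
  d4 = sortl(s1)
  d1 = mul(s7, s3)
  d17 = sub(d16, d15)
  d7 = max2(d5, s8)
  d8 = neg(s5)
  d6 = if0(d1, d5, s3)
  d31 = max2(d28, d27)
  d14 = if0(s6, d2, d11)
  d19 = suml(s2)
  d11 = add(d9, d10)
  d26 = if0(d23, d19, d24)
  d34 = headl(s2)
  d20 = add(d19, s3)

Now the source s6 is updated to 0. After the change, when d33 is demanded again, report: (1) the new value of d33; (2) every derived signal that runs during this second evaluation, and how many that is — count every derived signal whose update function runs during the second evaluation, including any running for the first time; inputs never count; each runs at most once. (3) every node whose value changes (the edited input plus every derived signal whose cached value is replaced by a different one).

First demand of the output computes:
  d12 = suml([3, -5, -8]) = -10
  d19 = suml([3, -5, -8]) = -10
  d20 = add(-10, 3) = -7
  d27 = if0(s6=-4 -> else branch d20) = -7
  d28 = headl([3, -5, -8]) = 3
  d31 = max2(3, -7) = 3
  d33 = max2(-10, 3) = 3

After the edit, cleaning proceeds:
  d10: had never run; runs now, result 0.
  d13: had never run; runs now, result 2.
  d21: had never run; runs now, result 1.
  d22: had never run; runs now, result 7.
  d23: had never run; runs now, result -2.
  d24: had never run; runs now, result 1.
  d26: had never run; runs now, result 1.
  d27: a read changed (s6 -4->0) — executes, giving 1.
  d31: a read changed (d27 -7->1) — executes, giving 3 — identical to its old value.
  d33: dirty, but its reads are unchanged (d12 unchanged, d31 unchanged); cached 3 stands.

Note the branch switch — d10, d13, d21, d22, d23, d24, d26 had no cache and run now for the first time.

Demanding d33 again yields 3.
9 derived signals run: d10, d13, d21, d22, d23, d24, d26, d27, d31.
The nodes whose values change: s6, d27.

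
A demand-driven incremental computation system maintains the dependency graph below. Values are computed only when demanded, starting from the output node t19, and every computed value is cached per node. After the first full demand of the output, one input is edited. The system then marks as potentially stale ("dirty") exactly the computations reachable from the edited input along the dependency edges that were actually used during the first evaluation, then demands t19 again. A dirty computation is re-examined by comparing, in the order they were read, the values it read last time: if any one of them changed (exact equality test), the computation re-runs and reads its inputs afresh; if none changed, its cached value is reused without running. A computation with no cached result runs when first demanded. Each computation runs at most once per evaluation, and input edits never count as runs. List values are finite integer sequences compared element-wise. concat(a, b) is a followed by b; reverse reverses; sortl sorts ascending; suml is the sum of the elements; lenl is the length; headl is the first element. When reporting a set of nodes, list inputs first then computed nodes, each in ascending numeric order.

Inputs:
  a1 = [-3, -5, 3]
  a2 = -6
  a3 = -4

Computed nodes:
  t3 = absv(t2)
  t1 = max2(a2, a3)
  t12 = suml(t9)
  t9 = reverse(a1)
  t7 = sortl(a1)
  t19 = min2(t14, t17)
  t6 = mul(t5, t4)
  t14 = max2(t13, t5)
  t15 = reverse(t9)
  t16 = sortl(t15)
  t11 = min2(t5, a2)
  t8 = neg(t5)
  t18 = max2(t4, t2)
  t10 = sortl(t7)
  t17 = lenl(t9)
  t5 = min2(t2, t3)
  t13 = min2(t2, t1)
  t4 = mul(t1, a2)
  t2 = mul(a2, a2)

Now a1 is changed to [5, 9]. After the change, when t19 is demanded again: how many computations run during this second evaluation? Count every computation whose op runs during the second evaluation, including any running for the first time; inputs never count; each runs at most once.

Computations that run: t9, t17, t19 — 3 in total.

First evaluation (everything demanded from the output):
  t1 = max2(-6, -4) = -4
  t2 = mul(-6, -6) = 36
  t3 = absv(36) = 36
  t5 = min2(36, 36) = 36
  t9 = reverse([-3, -5, 3]) = [3, -5, -3]
  t13 = min2(36, -4) = -4
  t14 = max2(-4, 36) = 36
  t17 = lenl([3, -5, -3]) = 3
  t19 = min2(36, 3) = 3

Propagation after the edit:
  t9: runs — a1 [-3, -5, 3]->[5, 9]; result [9, 5].
  t17: runs — t9 [3, -5, -3]->[9, 5]; result 2.
  t19: runs — t17 3->2; result 2.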